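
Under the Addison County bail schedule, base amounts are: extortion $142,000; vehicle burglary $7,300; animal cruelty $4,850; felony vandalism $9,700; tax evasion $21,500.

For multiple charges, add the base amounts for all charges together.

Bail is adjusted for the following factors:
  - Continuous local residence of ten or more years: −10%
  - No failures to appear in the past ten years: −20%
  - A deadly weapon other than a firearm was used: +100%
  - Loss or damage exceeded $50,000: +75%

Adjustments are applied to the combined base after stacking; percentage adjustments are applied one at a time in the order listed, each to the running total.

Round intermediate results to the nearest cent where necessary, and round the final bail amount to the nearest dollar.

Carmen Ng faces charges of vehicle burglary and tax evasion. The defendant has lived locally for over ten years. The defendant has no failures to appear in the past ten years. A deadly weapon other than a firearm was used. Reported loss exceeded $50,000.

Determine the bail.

Base amounts from the schedule: vehicle burglary $7,300; tax evasion $21,500.
Stacking rule: sum of all bases. $7,300 + $21,500 = $28,800.
Continuous local residence of ten or more years (−10%): $28,800 × 0.9 = $25,920.
No failures to appear in the past ten years (−20%): $25,920 × 0.8 = $20,736.
A deadly weapon other than a firearm was used (+100%): $20,736 × 2 = $41,472.
Loss or damage exceeded $50,000 (+75%): $41,472 × 1.75 = $72,576.

$72,576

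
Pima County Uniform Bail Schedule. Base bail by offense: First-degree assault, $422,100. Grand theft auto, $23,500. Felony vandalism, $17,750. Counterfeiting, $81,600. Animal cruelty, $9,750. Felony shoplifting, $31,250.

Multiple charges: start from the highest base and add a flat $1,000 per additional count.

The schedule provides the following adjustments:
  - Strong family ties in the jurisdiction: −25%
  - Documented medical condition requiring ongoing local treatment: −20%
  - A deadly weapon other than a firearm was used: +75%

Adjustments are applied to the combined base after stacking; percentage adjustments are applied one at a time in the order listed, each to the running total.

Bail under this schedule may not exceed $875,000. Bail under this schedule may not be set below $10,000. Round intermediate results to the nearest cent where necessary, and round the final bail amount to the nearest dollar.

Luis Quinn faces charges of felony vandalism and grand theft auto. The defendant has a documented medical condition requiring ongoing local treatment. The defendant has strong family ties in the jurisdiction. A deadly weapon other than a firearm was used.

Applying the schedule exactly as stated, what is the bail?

$25,725

Base amounts from the schedule: felony vandalism $17,750; grand theft auto $23,500.
Stacking rule: highest base plus $1,000 per additional charge. Highest is grand theft auto at $23,500; 1 additional charge → +$1,000. Combined base = $24,500.
Strong family ties in the jurisdiction (−25%): $24,500 × 0.75 = $18,375.
Documented medical condition requiring ongoing local treatment (−20%): $18,375 × 0.8 = $14,700.
A deadly weapon other than a firearm was used (+75%): $14,700 × 1.75 = $25,725.
$25,725 is within the $875,000 maximum.
$25,725 is at or above the $10,000 minimum.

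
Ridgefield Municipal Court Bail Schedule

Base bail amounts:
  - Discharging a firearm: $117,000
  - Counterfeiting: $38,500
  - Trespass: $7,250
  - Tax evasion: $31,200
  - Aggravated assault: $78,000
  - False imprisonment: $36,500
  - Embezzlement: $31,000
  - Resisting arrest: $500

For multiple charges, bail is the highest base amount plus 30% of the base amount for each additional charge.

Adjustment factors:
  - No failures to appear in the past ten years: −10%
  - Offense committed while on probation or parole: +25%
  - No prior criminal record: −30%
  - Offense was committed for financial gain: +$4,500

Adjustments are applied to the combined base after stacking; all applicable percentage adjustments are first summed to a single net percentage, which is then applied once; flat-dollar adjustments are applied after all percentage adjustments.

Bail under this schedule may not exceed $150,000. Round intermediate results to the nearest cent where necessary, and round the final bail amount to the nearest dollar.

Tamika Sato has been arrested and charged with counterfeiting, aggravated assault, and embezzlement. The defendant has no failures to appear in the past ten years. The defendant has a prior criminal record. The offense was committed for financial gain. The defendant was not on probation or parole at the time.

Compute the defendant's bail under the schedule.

$93,465

Base amounts from the schedule: counterfeiting $38,500; aggravated assault $78,000; embezzlement $31,000.
Stacking rule: highest base plus 30% of each additional charge. Highest is aggravated assault at $78,000. Additional: $38,500 × 30% = $11,550; $31,000 × 30% = $9,300. Combined base = $78,000 + $20,850 = $98,850.
No failures to appear in the past ten years (−10%): $98,850 × 0.9 = $88,965.
Offense was committed for financial gain (+$4,500 flat): $88,965 + $4,500 = $93,465.
$93,465 is within the $150,000 maximum.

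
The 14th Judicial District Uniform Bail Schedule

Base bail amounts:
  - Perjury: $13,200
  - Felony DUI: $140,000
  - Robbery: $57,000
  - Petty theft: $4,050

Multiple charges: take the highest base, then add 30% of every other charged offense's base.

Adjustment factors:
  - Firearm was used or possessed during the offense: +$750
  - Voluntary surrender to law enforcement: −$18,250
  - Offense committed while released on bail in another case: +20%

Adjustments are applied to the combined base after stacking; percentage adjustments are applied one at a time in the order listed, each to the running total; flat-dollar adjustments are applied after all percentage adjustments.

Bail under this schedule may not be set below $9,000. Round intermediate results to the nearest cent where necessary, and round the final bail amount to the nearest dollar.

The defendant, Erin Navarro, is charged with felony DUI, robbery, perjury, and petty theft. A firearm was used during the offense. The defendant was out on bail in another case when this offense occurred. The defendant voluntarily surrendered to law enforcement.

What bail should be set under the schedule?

Base amounts from the schedule: felony DUI $140,000; robbery $57,000; perjury $13,200; petty theft $4,050.
Stacking rule: highest base plus 30% of each additional charge. Highest is felony DUI at $140,000. Additional: $57,000 × 30% = $17,100; $13,200 × 30% = $3,960; $4,050 × 30% = $1,215. Combined base = $140,000 + $22,275 = $162,275.
Offense committed while released on bail in another case (+20%): $162,275 × 1.2 = $194,730.
Firearm was used or possessed during the offense (+$750 flat): $194,730 + $750 = $195,480.
Voluntary surrender to law enforcement (−$18,250 flat): $195,480 − $18,250 = $177,230.
$177,230 is at or above the $9,000 minimum.

$177,230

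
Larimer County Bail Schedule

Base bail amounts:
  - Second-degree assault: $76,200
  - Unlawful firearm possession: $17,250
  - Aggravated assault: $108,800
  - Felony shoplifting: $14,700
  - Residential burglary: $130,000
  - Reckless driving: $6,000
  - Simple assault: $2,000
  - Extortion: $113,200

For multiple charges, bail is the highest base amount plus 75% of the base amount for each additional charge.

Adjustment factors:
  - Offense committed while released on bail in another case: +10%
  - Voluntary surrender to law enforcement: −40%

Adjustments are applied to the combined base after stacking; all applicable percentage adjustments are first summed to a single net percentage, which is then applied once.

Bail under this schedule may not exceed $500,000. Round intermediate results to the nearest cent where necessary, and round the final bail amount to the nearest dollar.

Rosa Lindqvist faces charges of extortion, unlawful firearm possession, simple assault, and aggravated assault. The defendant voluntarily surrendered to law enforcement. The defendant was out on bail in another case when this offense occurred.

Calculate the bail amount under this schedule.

Base amounts from the schedule: extortion $113,200; unlawful firearm possession $17,250; simple assault $2,000; aggravated assault $108,800.
Stacking rule: highest base plus 75% of each additional charge. Highest is extortion at $113,200. Additional: $17,250 × 75% = $12,937.50; $2,000 × 75% = $1,500; $108,800 × 75% = $81,600. Combined base = $113,200 + $96,037.50 = $209,237.50.
Net percentage adjustment: +10% −40% = −30%. $209,237.50 × 0.7 = $146,466.25.
$146,466.25 is within the $500,000 maximum.
Rounded to the nearest dollar: $146,466.

$146,466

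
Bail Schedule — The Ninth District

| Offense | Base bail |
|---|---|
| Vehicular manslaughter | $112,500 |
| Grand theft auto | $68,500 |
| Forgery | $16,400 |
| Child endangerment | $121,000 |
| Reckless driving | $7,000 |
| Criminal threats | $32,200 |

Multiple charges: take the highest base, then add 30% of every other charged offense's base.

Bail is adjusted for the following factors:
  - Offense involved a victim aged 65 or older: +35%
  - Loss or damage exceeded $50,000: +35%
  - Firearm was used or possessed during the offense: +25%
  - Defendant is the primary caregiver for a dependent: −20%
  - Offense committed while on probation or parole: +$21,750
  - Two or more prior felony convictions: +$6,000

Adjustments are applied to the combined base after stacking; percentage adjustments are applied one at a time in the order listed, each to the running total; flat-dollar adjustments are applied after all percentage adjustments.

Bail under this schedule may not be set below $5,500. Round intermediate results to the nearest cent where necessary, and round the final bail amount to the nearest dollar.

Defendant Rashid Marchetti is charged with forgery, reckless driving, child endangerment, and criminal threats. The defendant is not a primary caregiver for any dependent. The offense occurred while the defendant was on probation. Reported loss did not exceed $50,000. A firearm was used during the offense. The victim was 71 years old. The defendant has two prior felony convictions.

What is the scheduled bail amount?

$260,085

Base amounts from the schedule: forgery $16,400; reckless driving $7,000; child endangerment $121,000; criminal threats $32,200.
Stacking rule: highest base plus 30% of each additional charge. Highest is child endangerment at $121,000. Additional: $16,400 × 30% = $4,920; $7,000 × 30% = $2,100; $32,200 × 30% = $9,660. Combined base = $121,000 + $16,680 = $137,680.
Offense involved a victim aged 65 or older (+35%): $137,680 × 1.35 = $185,868.
Firearm was used or possessed during the offense (+25%): $185,868 × 1.25 = $232,335.
Offense committed while on probation or parole (+$21,750 flat): $232,335 + $21,750 = $254,085.
Two or more prior felony convictions (+$6,000 flat): $254,085 + $6,000 = $260,085.
$260,085 is at or above the $5,500 minimum.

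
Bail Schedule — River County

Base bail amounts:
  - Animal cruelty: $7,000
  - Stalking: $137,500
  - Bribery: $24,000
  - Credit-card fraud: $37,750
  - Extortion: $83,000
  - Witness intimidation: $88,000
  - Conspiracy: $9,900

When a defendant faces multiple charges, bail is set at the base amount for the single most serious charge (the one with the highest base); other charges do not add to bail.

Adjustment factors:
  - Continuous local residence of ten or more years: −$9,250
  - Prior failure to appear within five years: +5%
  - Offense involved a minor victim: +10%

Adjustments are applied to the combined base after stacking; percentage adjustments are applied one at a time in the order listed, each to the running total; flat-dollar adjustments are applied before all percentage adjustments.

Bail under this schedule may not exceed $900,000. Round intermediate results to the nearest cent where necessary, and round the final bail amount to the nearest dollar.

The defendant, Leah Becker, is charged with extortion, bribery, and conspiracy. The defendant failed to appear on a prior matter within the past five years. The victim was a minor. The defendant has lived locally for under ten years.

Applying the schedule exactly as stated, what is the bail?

Base amounts from the schedule: extortion $83,000; bribery $24,000; conspiracy $9,900.
Stacking rule: use the highest base only. Highest is extortion at $83,000. Combined base = $83,000.
Prior failure to appear within five years (+5%): $83,000 × 1.05 = $87,150.
Offense involved a minor victim (+10%): $87,150 × 1.1 = $95,865.
$95,865 is within the $900,000 maximum.

$95,865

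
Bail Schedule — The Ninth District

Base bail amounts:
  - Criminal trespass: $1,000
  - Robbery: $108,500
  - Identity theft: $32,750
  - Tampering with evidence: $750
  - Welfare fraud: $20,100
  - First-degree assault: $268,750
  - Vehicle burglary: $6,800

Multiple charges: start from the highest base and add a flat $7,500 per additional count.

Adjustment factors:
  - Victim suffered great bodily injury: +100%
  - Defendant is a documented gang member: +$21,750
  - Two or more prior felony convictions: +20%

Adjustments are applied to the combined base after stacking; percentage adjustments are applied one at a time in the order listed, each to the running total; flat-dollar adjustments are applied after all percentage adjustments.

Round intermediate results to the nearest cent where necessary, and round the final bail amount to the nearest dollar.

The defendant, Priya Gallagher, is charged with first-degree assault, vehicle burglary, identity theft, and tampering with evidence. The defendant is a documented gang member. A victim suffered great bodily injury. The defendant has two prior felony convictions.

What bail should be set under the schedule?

Base amounts from the schedule: first-degree assault $268,750; vehicle burglary $6,800; identity theft $32,750; tampering with evidence $750.
Stacking rule: highest base plus $7,500 per additional charge. Highest is first-degree assault at $268,750; 3 additional charges → +$22,500. Combined base = $291,250.
Victim suffered great bodily injury (+100%): $291,250 × 2 = $582,500.
Two or more prior felony convictions (+20%): $582,500 × 1.2 = $699,000.
Defendant is a documented gang member (+$21,750 flat): $699,000 + $21,750 = $720,750.

$720,750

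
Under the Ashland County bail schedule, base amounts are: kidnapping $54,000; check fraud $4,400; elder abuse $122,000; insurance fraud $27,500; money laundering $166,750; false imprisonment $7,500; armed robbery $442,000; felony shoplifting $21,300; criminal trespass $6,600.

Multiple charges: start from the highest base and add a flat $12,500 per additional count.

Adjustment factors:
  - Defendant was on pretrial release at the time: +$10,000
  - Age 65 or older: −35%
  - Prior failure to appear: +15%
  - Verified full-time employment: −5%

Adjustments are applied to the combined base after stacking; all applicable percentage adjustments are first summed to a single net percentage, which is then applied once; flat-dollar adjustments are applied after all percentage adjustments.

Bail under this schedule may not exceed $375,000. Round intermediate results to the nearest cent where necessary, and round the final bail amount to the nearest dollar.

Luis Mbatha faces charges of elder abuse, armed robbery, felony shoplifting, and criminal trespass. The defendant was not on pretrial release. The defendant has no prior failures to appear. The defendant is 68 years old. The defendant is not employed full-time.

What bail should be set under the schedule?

$311,675

Base amounts from the schedule: elder abuse $122,000; armed robbery $442,000; felony shoplifting $21,300; criminal trespass $6,600.
Stacking rule: highest base plus $12,500 per additional charge. Highest is armed robbery at $442,000; 3 additional charges → +$37,500. Combined base = $479,500.
Age 65 or older (−35%): $479,500 × 0.65 = $311,675.
$311,675 is within the $375,000 maximum.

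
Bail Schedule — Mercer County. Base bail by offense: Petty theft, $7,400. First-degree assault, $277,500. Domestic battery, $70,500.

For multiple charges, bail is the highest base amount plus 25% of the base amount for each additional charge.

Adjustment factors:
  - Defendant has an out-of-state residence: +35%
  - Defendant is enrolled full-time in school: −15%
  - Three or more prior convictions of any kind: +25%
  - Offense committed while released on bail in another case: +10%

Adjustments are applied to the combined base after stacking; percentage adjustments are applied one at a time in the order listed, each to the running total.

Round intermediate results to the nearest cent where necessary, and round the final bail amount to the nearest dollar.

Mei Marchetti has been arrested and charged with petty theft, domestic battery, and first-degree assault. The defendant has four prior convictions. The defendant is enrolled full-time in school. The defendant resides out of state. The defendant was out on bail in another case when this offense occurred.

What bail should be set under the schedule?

Base amounts from the schedule: petty theft $7,400; domestic battery $70,500; first-degree assault $277,500.
Stacking rule: highest base plus 25% of each additional charge. Highest is first-degree assault at $277,500. Additional: $7,400 × 25% = $1,850; $70,500 × 25% = $17,625. Combined base = $277,500 + $19,475 = $296,975.
Defendant has an out-of-state residence (+35%): $296,975 × 1.35 = $400,916.25.
Defendant is enrolled full-time in school (−15%): $400,916.25 × 0.85 = $340,778.81.
Three or more prior convictions of any kind (+25%): $340,778.81 × 1.25 = $425,973.51.
Offense committed while released on bail in another case (+10%): $425,973.51 × 1.1 = $468,570.86.
Rounded to the nearest dollar: $468,571.

$468,571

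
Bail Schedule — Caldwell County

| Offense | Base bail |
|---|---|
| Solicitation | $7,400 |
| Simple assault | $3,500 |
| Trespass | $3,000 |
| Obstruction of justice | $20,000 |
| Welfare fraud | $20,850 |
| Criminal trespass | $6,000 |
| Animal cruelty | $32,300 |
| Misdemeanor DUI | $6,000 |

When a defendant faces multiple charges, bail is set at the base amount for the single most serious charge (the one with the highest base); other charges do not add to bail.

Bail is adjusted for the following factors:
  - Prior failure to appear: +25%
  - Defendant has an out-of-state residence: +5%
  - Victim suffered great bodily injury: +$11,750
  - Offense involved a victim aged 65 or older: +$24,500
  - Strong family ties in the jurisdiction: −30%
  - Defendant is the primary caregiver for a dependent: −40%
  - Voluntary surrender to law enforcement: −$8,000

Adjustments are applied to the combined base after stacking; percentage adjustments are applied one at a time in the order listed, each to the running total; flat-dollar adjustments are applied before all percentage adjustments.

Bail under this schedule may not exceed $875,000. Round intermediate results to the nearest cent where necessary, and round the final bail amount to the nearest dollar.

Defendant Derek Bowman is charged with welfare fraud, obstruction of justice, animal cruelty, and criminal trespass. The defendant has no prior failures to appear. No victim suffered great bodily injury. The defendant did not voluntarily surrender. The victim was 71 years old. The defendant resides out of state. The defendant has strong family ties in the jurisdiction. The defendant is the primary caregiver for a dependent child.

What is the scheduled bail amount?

Base amounts from the schedule: welfare fraud $20,850; obstruction of justice $20,000; animal cruelty $32,300; criminal trespass $6,000.
Stacking rule: use the highest base only. Highest is animal cruelty at $32,300. Combined base = $32,300.
Offense involved a victim aged 65 or older (+$24,500 flat): $32,300 + $24,500 = $56,800.
Defendant has an out-of-state residence (+5%): $56,800 × 1.05 = $59,640.
Strong family ties in the jurisdiction (−30%): $59,640 × 0.7 = $41,748.
Defendant is the primary caregiver for a dependent (−40%): $41,748 × 0.6 = $25,048.80.
$25,048.80 is within the $875,000 maximum.
Rounded to the nearest dollar: $25,049.

$25,049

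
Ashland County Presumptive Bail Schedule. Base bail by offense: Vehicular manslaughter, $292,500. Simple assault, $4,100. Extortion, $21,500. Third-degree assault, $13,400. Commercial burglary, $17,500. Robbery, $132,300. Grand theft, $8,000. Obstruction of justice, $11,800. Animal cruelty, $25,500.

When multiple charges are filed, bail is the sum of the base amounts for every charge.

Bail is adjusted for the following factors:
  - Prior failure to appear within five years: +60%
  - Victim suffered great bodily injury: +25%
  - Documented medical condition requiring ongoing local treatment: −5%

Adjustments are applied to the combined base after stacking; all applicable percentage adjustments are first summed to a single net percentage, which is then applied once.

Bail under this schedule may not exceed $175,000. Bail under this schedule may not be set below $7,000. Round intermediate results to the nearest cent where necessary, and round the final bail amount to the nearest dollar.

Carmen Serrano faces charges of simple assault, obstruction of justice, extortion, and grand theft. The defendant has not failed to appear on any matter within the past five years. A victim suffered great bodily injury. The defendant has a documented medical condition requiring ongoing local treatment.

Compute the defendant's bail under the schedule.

$54,480

Base amounts from the schedule: simple assault $4,100; obstruction of justice $11,800; extortion $21,500; grand theft $8,000.
Stacking rule: sum of all bases. $4,100 + $11,800 + $21,500 + $8,000 = $45,400.
Net percentage adjustment: +25% −5% = +20%. $45,400 × 1.2 = $54,480.
$54,480 is within the $175,000 maximum.
$54,480 is at or above the $7,000 minimum.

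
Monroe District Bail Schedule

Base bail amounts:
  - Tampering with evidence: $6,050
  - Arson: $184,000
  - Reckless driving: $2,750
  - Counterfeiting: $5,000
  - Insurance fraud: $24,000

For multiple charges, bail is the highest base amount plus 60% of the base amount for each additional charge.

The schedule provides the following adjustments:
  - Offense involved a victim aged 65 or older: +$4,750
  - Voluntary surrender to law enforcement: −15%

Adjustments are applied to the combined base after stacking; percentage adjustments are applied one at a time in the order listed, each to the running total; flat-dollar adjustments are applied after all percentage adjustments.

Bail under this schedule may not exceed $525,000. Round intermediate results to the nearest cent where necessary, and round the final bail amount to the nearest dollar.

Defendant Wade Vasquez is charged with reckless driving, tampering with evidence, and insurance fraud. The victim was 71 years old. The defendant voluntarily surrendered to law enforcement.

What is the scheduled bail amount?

$29,638

Base amounts from the schedule: reckless driving $2,750; tampering with evidence $6,050; insurance fraud $24,000.
Stacking rule: highest base plus 60% of each additional charge. Highest is insurance fraud at $24,000. Additional: $2,750 × 60% = $1,650; $6,050 × 60% = $3,630. Combined base = $24,000 + $5,280 = $29,280.
Voluntary surrender to law enforcement (−15%): $29,280 × 0.85 = $24,888.
Offense involved a victim aged 65 or older (+$4,750 flat): $24,888 + $4,750 = $29,638.
$29,638 is within the $525,000 maximum.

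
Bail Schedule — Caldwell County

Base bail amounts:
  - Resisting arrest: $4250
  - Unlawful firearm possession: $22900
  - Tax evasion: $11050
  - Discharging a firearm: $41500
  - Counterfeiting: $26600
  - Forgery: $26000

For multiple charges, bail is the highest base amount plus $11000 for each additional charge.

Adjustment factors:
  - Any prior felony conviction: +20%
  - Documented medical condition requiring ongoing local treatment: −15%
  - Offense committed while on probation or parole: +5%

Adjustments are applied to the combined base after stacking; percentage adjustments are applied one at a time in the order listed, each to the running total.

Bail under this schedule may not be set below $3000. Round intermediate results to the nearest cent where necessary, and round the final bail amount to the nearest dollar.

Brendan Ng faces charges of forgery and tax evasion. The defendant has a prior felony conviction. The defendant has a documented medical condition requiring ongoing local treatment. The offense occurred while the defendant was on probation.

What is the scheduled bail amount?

Base amounts from the schedule: forgery $26000; tax evasion $11050.
Stacking rule: highest base plus $11000 per additional charge. Highest is forgery at $26000; 1 additional charge → +$11000. Combined base = $37000.
Any prior felony conviction (+20%): $37000 × 1.2 = $44400.
Documented medical condition requiring ongoing local treatment (−15%): $44400 × 0.85 = $37740.
Offense committed while on probation or parole (+5%): $37740 × 1.05 = $39627.
$39627 is at or above the $3000 minimum.

$39627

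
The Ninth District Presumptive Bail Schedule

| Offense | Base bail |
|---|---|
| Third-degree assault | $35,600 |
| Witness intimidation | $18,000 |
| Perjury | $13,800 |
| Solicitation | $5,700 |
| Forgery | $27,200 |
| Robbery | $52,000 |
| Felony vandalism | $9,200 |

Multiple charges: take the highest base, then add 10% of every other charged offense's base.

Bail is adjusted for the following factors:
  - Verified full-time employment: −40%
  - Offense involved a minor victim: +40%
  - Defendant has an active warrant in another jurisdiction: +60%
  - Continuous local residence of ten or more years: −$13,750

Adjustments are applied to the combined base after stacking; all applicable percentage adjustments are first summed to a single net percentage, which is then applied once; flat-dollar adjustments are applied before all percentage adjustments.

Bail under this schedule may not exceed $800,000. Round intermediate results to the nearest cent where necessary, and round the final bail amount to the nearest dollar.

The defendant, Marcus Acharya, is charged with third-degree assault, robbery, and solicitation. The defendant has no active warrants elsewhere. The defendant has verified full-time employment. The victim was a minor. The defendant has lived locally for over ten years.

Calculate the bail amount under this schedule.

Base amounts from the schedule: third-degree assault $35,600; robbery $52,000; solicitation $5,700.
Stacking rule: highest base plus 10% of each additional charge. Highest is robbery at $52,000. Additional: $35,600 × 10% = $3,560; $5,700 × 10% = $570. Combined base = $52,000 + $4,130 = $56,130.
Continuous local residence of ten or more years (−$13,750 flat): $56,130 − $13,750 = $42,380.
Net percentage adjustment: −40% +40% = +0%. $42,380 × 1 = $42,380.
$42,380 is within the $800,000 maximum.

$42,380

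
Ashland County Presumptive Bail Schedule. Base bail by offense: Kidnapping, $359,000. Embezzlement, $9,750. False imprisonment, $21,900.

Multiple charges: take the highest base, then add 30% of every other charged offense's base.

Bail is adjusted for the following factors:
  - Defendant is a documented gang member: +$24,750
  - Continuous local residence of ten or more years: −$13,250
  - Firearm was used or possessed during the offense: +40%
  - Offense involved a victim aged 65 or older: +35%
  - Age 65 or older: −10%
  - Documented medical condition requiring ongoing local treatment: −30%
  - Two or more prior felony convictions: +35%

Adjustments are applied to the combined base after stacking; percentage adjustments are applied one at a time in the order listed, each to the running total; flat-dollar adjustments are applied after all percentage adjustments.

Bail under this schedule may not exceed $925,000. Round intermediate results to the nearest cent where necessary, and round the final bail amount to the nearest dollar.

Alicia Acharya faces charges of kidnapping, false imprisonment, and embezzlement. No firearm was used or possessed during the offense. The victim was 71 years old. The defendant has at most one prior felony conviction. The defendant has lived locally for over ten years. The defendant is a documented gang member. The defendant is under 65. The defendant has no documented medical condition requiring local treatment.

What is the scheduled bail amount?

Base amounts from the schedule: kidnapping $359,000; false imprisonment $21,900; embezzlement $9,750.
Stacking rule: highest base plus 30% of each additional charge. Highest is kidnapping at $359,000. Additional: $21,900 × 30% = $6,570; $9,750 × 30% = $2,925. Combined base = $359,000 + $9,495 = $368,495.
Offense involved a victim aged 65 or older (+35%): $368,495 × 1.35 = $497,468.25.
Defendant is a documented gang member (+$24,750 flat): $497,468.25 + $24,750 = $522,218.25.
Continuous local residence of ten or more years (−$13,250 flat): $522,218.25 − $13,250 = $508,968.25.
$508,968.25 is within the $925,000 maximum.
Rounded to the nearest dollar: $508,968.

$508,968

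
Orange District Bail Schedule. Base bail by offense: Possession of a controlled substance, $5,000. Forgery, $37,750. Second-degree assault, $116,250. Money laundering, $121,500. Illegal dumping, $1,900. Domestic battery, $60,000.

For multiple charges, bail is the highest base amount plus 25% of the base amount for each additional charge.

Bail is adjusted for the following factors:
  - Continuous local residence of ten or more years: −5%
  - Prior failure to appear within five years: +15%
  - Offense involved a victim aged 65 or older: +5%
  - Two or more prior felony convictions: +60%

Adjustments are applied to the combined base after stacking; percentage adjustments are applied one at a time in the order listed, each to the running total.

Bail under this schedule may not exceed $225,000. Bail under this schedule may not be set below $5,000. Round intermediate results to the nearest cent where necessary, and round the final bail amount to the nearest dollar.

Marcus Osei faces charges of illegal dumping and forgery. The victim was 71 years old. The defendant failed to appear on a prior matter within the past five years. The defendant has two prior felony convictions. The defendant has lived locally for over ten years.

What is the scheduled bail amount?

Base amounts from the schedule: illegal dumping $1,900; forgery $37,750.
Stacking rule: highest base plus 25% of each additional charge. Highest is forgery at $37,750. Additional: $1,900 × 25% = $475. Combined base = $37,750 + $475 = $38,225.
Continuous local residence of ten or more years (−5%): $38,225 × 0.95 = $36,313.75.
Prior failure to appear within five years (+15%): $36,313.75 × 1.15 = $41,760.81.
Offense involved a victim aged 65 or older (+5%): $41,760.81 × 1.05 = $43,848.85.
Two or more prior felony convictions (+60%): $43,848.85 × 1.6 = $70,158.16.
$70,158.16 is within the $225,000 maximum.
$70,158.16 is at or above the $5,000 minimum.
Rounded to the nearest dollar: $70,158.

$70,158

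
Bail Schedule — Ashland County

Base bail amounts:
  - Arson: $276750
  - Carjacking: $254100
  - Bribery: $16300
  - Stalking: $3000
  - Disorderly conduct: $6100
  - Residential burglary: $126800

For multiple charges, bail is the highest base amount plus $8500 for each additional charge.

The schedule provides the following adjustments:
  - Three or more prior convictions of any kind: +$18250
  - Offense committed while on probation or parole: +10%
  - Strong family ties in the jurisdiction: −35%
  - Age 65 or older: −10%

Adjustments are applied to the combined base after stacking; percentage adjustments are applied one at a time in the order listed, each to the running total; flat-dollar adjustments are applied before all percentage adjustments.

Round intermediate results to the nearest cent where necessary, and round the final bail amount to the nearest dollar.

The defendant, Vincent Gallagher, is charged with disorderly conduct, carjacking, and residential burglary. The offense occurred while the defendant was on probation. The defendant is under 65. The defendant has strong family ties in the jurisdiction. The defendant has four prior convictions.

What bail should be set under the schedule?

$206885

Base amounts from the schedule: disorderly conduct $6100; carjacking $254100; residential burglary $126800.
Stacking rule: highest base plus $8500 per additional charge. Highest is carjacking at $254100; 2 additional charges → +$17000. Combined base = $271100.
Three or more prior convictions of any kind (+$18250 flat): $271100 + $18250 = $289350.
Offense committed while on probation or parole (+10%): $289350 × 1.1 = $318285.
Strong family ties in the jurisdiction (−35%): $318285 × 0.65 = $206885.25.
Rounded to the nearest dollar: $206885.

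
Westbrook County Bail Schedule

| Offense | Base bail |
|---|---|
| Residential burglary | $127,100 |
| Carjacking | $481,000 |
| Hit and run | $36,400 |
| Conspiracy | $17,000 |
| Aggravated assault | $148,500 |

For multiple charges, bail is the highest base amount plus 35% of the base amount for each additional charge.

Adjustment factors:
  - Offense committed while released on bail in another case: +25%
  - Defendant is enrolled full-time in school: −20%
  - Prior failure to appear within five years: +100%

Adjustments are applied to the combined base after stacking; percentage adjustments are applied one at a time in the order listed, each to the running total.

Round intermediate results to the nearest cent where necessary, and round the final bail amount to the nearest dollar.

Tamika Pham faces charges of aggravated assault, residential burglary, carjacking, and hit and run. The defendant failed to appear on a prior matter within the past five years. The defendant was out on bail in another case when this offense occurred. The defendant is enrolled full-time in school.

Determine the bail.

$1,180,400

Base amounts from the schedule: aggravated assault $148,500; residential burglary $127,100; carjacking $481,000; hit and run $36,400.
Stacking rule: highest base plus 35% of each additional charge. Highest is carjacking at $481,000. Additional: $148,500 × 35% = $51,975; $127,100 × 35% = $44,485; $36,400 × 35% = $12,740. Combined base = $481,000 + $109,200 = $590,200.
Offense committed while released on bail in another case (+25%): $590,200 × 1.25 = $737,750.
Defendant is enrolled full-time in school (−20%): $737,750 × 0.8 = $590,200.
Prior failure to appear within five years (+100%): $590,200 × 2 = $1,180,400.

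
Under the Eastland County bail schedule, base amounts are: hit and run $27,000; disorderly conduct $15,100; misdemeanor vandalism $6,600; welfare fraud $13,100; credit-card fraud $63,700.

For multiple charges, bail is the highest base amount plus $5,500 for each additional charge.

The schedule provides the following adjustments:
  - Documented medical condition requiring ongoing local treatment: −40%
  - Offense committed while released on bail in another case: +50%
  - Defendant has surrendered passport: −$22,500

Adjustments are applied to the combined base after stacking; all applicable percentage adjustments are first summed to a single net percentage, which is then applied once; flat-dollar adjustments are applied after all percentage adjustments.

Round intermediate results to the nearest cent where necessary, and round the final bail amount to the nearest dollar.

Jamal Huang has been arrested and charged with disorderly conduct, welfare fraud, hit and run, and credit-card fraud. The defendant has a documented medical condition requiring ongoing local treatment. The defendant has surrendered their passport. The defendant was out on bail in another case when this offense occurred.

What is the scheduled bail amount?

Base amounts from the schedule: disorderly conduct $15,100; welfare fraud $13,100; hit and run $27,000; credit-card fraud $63,700.
Stacking rule: highest base plus $5,500 per additional charge. Highest is credit-card fraud at $63,700; 3 additional charges → +$16,500. Combined base = $80,200.
Net percentage adjustment: −40% +50% = +10%. $80,200 × 1.1 = $88,220.
Defendant has surrendered passport (−$22,500 flat): $88,220 − $22,500 = $65,720.

$65,720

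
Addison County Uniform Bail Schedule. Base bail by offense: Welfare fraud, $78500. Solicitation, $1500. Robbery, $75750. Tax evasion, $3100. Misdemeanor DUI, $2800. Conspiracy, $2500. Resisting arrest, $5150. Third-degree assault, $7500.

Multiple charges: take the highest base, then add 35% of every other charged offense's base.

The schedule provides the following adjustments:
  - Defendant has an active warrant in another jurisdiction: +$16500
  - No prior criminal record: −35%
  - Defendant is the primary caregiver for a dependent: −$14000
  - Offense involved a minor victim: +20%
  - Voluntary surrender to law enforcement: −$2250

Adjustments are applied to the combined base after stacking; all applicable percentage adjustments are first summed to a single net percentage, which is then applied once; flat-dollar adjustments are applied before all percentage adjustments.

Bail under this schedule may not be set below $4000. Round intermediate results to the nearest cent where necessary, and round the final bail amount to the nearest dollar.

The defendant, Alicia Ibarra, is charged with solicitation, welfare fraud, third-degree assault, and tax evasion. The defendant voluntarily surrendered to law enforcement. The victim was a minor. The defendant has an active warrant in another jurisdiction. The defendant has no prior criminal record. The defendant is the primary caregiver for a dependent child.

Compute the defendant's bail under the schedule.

$70537

Base amounts from the schedule: solicitation $1500; welfare fraud $78500; third-degree assault $7500; tax evasion $3100.
Stacking rule: highest base plus 35% of each additional charge. Highest is welfare fraud at $78500. Additional: $1500 × 35% = $525; $7500 × 35% = $2625; $3100 × 35% = $1085. Combined base = $78500 + $4235 = $82735.
Defendant has an active warrant in another jurisdiction (+$16500 flat): $82735 + $16500 = $99235.
Defendant is the primary caregiver for a dependent (−$14000 flat): $99235 − $14000 = $85235.
Voluntary surrender to law enforcement (−$2250 flat): $85235 − $2250 = $82985.
Net percentage adjustment: −35% +20% = −15%. $82985 × 0.85 = $70537.25.
$70537.25 is at or above the $4000 minimum.
Rounded to the nearest dollar: $70537.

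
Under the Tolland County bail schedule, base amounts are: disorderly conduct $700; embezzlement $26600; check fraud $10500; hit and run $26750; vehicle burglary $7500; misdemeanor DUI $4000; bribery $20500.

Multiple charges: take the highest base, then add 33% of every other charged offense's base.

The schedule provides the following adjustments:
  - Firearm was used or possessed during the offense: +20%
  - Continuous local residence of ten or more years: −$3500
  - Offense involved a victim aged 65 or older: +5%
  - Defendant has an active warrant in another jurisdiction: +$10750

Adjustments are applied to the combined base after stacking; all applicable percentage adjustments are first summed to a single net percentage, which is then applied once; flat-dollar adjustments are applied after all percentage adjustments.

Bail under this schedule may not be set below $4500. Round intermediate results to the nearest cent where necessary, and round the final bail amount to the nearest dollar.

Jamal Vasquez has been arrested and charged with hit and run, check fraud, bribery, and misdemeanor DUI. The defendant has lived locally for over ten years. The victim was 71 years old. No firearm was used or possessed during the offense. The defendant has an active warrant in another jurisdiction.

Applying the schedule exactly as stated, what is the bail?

Base amounts from the schedule: hit and run $26750; check fraud $10500; bribery $20500; misdemeanor DUI $4000.
Stacking rule: highest base plus 33% of each additional charge. Highest is hit and run at $26750. Additional: $10500 × 33% = $3465; $20500 × 33% = $6765; $4000 × 33% = $1320. Combined base = $26750 + $11550 = $38300.
Offense involved a victim aged 65 or older (+5%): $38300 × 1.05 = $40215.
Continuous local residence of ten or more years (−$3500 flat): $40215 − $3500 = $36715.
Defendant has an active warrant in another jurisdiction (+$10750 flat): $36715 + $10750 = $47465.
$47465 is at or above the $4500 minimum.

$47465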